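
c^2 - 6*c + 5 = (c - 5)*(c - 1)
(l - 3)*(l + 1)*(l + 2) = l^3 - 7*l - 6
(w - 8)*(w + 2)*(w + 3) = w^3 - 3*w^2 - 34*w - 48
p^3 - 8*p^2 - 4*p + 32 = (p - 8)*(p - 2)*(p + 2)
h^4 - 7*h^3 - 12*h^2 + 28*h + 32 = (h - 8)*(h - 2)*(h + 1)*(h + 2)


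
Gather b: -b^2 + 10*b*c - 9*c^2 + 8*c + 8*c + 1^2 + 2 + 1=-b^2 + 10*b*c - 9*c^2 + 16*c + 4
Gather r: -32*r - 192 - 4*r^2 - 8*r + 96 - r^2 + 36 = -5*r^2 - 40*r - 60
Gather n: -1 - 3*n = -3*n - 1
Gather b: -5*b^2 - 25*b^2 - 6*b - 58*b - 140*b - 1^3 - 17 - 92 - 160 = -30*b^2 - 204*b - 270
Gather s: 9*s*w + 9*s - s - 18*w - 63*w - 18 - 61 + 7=s*(9*w + 8) - 81*w - 72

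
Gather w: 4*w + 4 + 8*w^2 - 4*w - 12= 8*w^2 - 8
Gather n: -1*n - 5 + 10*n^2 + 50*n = 10*n^2 + 49*n - 5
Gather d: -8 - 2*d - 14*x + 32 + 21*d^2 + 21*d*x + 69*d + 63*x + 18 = 21*d^2 + d*(21*x + 67) + 49*x + 42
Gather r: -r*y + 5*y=-r*y + 5*y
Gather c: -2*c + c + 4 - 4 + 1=1 - c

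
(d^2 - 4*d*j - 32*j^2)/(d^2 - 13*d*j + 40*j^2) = (d + 4*j)/(d - 5*j)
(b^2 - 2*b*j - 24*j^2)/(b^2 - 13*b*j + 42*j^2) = (b + 4*j)/(b - 7*j)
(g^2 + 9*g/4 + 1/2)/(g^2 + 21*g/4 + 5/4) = (g + 2)/(g + 5)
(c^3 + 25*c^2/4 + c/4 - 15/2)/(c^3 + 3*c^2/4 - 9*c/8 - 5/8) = 2*(c + 6)/(2*c + 1)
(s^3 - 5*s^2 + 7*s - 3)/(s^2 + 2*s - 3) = (s^2 - 4*s + 3)/(s + 3)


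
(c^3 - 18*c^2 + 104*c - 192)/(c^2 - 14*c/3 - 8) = 3*(c^2 - 12*c + 32)/(3*c + 4)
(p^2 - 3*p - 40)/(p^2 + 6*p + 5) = (p - 8)/(p + 1)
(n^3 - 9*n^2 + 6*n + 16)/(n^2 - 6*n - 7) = (n^2 - 10*n + 16)/(n - 7)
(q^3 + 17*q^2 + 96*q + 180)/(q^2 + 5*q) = q + 12 + 36/q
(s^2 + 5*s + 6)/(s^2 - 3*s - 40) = (s^2 + 5*s + 6)/(s^2 - 3*s - 40)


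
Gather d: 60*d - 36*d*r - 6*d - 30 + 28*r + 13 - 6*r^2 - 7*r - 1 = d*(54 - 36*r) - 6*r^2 + 21*r - 18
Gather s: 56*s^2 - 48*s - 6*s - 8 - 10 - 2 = 56*s^2 - 54*s - 20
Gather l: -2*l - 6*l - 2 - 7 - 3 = -8*l - 12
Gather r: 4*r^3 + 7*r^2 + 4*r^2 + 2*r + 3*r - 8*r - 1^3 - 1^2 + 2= 4*r^3 + 11*r^2 - 3*r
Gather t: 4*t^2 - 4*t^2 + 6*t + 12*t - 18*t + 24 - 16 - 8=0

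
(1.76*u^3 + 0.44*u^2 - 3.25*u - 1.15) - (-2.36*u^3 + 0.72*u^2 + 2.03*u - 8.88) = 4.12*u^3 - 0.28*u^2 - 5.28*u + 7.73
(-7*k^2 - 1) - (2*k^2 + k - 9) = -9*k^2 - k + 8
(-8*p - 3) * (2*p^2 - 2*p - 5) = -16*p^3 + 10*p^2 + 46*p + 15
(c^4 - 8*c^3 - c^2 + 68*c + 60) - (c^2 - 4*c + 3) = c^4 - 8*c^3 - 2*c^2 + 72*c + 57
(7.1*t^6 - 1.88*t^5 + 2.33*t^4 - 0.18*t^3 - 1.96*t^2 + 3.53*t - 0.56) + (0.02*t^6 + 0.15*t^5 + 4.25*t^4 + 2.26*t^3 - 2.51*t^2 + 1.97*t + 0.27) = 7.12*t^6 - 1.73*t^5 + 6.58*t^4 + 2.08*t^3 - 4.47*t^2 + 5.5*t - 0.29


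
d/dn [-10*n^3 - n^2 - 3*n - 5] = -30*n^2 - 2*n - 3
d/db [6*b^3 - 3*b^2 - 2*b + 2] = 18*b^2 - 6*b - 2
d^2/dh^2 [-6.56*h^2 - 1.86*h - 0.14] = -13.1200000000000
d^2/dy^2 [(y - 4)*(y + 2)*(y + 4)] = 6*y + 4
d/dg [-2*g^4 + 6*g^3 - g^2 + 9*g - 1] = -8*g^3 + 18*g^2 - 2*g + 9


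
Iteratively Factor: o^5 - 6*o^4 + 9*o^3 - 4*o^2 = (o - 4)*(o^4 - 2*o^3 + o^2) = (o - 4)*(o - 1)*(o^3 - o^2) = (o - 4)*(o - 1)^2*(o^2) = o*(o - 4)*(o - 1)^2*(o)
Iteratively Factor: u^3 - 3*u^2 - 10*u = (u - 5)*(u^2 + 2*u) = (u - 5)*(u + 2)*(u)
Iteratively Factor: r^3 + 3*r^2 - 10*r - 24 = (r + 4)*(r^2 - r - 6) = (r + 2)*(r + 4)*(r - 3)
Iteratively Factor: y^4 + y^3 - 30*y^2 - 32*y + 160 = (y + 4)*(y^3 - 3*y^2 - 18*y + 40) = (y - 5)*(y + 4)*(y^2 + 2*y - 8) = (y - 5)*(y - 2)*(y + 4)*(y + 4)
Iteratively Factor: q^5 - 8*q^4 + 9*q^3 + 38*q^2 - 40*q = (q - 5)*(q^4 - 3*q^3 - 6*q^2 + 8*q) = (q - 5)*(q - 1)*(q^3 - 2*q^2 - 8*q) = q*(q - 5)*(q - 1)*(q^2 - 2*q - 8) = q*(q - 5)*(q - 1)*(q + 2)*(q - 4)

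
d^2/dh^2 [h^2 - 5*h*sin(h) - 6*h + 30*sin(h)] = 5*h*sin(h) - 30*sin(h) - 10*cos(h) + 2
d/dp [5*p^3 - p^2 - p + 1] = 15*p^2 - 2*p - 1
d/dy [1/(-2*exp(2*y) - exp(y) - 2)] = (4*exp(y) + 1)*exp(y)/(2*exp(2*y) + exp(y) + 2)^2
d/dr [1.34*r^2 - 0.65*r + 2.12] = 2.68*r - 0.65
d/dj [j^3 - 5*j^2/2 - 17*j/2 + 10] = 3*j^2 - 5*j - 17/2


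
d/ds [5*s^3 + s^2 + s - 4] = 15*s^2 + 2*s + 1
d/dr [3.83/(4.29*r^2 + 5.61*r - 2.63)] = (-32.8614*r - 21.4863)/(4.29*r^2 + 5.61*r - 2.63)^2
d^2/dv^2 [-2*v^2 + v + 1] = -4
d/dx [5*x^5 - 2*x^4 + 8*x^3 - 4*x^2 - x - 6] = 25*x^4 - 8*x^3 + 24*x^2 - 8*x - 1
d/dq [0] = 0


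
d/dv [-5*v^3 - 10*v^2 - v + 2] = -15*v^2 - 20*v - 1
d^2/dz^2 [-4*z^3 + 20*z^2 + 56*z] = 40 - 24*z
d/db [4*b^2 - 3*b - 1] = 8*b - 3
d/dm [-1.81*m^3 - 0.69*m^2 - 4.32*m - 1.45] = -5.43*m^2 - 1.38*m - 4.32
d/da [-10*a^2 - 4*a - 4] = -20*a - 4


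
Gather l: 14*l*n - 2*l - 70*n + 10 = l*(14*n - 2) - 70*n + 10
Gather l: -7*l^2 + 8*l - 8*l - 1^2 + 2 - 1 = -7*l^2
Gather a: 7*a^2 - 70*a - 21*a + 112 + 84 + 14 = 7*a^2 - 91*a + 210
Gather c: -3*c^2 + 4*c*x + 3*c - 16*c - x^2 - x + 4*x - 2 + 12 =-3*c^2 + c*(4*x - 13) - x^2 + 3*x + 10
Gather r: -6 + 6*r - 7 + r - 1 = 7*r - 14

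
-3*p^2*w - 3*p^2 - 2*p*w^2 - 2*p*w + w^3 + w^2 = (-3*p + w)*(p + w)*(w + 1)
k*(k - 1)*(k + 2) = k^3 + k^2 - 2*k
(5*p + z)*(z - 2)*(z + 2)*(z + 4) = 5*p*z^3 + 20*p*z^2 - 20*p*z - 80*p + z^4 + 4*z^3 - 4*z^2 - 16*z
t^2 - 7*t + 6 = (t - 6)*(t - 1)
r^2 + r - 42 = (r - 6)*(r + 7)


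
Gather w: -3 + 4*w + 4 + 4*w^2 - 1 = 4*w^2 + 4*w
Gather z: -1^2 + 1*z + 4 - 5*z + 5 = 8 - 4*z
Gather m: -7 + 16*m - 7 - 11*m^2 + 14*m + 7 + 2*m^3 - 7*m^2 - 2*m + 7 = 2*m^3 - 18*m^2 + 28*m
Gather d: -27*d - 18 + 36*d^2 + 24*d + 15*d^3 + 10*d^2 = 15*d^3 + 46*d^2 - 3*d - 18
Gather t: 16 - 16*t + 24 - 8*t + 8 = 48 - 24*t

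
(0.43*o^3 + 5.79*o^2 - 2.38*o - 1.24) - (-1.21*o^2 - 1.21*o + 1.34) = 0.43*o^3 + 7.0*o^2 - 1.17*o - 2.58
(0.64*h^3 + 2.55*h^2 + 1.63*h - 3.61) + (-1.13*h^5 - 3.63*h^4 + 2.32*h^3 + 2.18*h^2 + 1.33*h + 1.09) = -1.13*h^5 - 3.63*h^4 + 2.96*h^3 + 4.73*h^2 + 2.96*h - 2.52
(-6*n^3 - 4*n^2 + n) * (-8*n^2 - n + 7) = 48*n^5 + 38*n^4 - 46*n^3 - 29*n^2 + 7*n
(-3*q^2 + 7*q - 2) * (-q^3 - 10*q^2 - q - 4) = 3*q^5 + 23*q^4 - 65*q^3 + 25*q^2 - 26*q + 8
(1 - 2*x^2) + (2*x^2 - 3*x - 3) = -3*x - 2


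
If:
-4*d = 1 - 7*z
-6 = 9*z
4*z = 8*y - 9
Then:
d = -17/12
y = 19/24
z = -2/3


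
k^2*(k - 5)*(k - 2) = k^4 - 7*k^3 + 10*k^2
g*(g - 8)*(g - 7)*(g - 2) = g^4 - 17*g^3 + 86*g^2 - 112*g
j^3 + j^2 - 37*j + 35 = (j - 5)*(j - 1)*(j + 7)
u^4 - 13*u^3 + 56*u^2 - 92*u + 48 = (u - 6)*(u - 4)*(u - 2)*(u - 1)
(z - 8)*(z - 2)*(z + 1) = z^3 - 9*z^2 + 6*z + 16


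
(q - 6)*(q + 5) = q^2 - q - 30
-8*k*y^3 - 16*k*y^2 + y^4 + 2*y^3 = y^2*(-8*k + y)*(y + 2)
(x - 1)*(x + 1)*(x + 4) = x^3 + 4*x^2 - x - 4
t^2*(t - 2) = t^3 - 2*t^2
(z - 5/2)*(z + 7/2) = z^2 + z - 35/4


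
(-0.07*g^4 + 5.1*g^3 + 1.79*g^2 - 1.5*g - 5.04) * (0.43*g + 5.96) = -0.0301*g^5 + 1.7758*g^4 + 31.1657*g^3 + 10.0234*g^2 - 11.1072*g - 30.0384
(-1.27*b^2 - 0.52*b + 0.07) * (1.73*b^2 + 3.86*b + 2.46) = -2.1971*b^4 - 5.8018*b^3 - 5.0103*b^2 - 1.009*b + 0.1722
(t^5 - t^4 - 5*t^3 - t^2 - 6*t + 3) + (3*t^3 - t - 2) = t^5 - t^4 - 2*t^3 - t^2 - 7*t + 1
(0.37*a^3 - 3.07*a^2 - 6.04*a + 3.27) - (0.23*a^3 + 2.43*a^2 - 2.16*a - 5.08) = 0.14*a^3 - 5.5*a^2 - 3.88*a + 8.35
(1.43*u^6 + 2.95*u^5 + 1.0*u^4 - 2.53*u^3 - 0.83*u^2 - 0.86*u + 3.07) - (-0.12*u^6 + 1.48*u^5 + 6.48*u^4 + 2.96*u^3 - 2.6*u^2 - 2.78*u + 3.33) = 1.55*u^6 + 1.47*u^5 - 5.48*u^4 - 5.49*u^3 + 1.77*u^2 + 1.92*u - 0.26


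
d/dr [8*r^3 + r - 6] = 24*r^2 + 1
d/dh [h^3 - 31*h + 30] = 3*h^2 - 31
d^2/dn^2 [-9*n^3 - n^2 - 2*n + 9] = -54*n - 2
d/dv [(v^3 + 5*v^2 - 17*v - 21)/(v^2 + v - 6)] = (v^4 + 2*v^3 + 4*v^2 - 18*v + 123)/(v^4 + 2*v^3 - 11*v^2 - 12*v + 36)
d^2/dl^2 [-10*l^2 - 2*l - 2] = -20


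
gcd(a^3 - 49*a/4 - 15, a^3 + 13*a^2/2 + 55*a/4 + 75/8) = a^2 + 4*a + 15/4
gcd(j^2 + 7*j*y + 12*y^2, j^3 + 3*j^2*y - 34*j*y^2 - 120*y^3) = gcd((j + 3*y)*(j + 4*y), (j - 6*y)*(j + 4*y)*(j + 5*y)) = j + 4*y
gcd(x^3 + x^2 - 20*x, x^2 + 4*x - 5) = x + 5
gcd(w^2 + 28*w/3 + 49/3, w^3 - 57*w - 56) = w + 7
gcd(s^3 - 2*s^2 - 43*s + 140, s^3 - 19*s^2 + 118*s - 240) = s - 5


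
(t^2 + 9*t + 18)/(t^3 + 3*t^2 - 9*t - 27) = (t + 6)/(t^2 - 9)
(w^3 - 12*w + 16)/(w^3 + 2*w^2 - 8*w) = (w - 2)/w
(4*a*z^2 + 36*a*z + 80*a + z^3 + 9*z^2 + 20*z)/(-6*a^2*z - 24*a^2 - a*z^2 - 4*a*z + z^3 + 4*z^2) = (4*a*z + 20*a + z^2 + 5*z)/(-6*a^2 - a*z + z^2)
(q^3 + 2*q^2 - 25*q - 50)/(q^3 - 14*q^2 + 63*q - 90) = (q^2 + 7*q + 10)/(q^2 - 9*q + 18)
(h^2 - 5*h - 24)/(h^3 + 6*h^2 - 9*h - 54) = (h - 8)/(h^2 + 3*h - 18)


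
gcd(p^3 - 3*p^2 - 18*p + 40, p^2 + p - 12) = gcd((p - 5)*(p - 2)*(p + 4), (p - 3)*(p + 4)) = p + 4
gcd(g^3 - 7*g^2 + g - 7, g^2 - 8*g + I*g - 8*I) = g + I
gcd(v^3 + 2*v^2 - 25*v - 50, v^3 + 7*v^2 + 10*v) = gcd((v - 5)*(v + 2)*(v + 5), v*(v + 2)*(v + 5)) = v^2 + 7*v + 10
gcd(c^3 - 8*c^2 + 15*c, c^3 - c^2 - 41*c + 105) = c^2 - 8*c + 15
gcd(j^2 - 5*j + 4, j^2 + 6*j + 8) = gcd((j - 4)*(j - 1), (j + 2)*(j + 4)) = 1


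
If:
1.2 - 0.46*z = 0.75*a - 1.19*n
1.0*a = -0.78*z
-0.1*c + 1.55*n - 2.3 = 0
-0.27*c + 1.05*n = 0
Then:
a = 22.20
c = 7.70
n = 1.98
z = -28.46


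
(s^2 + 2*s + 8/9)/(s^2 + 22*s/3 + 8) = (s + 2/3)/(s + 6)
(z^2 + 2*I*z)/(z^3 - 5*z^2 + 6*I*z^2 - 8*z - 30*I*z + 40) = z/(z^2 + z*(-5 + 4*I) - 20*I)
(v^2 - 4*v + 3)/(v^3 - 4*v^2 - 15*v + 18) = (v - 3)/(v^2 - 3*v - 18)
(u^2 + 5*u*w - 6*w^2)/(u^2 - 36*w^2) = (u - w)/(u - 6*w)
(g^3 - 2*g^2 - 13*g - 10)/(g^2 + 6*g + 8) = (g^2 - 4*g - 5)/(g + 4)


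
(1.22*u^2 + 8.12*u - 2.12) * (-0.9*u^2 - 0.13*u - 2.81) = -1.098*u^4 - 7.4666*u^3 - 2.5758*u^2 - 22.5416*u + 5.9572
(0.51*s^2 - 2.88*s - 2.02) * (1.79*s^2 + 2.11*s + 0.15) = 0.9129*s^4 - 4.0791*s^3 - 9.6161*s^2 - 4.6942*s - 0.303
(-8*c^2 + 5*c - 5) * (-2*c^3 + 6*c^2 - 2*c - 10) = 16*c^5 - 58*c^4 + 56*c^3 + 40*c^2 - 40*c + 50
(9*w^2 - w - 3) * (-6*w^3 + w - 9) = -54*w^5 + 6*w^4 + 27*w^3 - 82*w^2 + 6*w + 27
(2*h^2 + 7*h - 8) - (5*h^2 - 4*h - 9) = -3*h^2 + 11*h + 1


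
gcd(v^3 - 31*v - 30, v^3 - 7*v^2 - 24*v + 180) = v^2 - v - 30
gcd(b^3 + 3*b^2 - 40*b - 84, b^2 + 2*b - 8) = 1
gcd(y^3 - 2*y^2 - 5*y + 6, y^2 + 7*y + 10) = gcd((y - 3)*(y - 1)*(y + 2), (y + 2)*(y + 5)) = y + 2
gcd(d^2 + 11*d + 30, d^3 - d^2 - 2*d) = 1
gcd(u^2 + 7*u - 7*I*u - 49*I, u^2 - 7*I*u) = u - 7*I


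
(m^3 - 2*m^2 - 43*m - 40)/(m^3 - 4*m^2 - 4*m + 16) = (m^3 - 2*m^2 - 43*m - 40)/(m^3 - 4*m^2 - 4*m + 16)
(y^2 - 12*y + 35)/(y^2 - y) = (y^2 - 12*y + 35)/(y*(y - 1))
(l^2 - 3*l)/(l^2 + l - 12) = l/(l + 4)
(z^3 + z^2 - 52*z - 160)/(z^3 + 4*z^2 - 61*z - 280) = (z + 4)/(z + 7)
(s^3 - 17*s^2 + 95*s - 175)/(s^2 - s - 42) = (s^2 - 10*s + 25)/(s + 6)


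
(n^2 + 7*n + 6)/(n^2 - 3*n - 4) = (n + 6)/(n - 4)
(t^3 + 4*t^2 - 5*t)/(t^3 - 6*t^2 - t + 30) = t*(t^2 + 4*t - 5)/(t^3 - 6*t^2 - t + 30)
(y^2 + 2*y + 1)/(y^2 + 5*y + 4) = (y + 1)/(y + 4)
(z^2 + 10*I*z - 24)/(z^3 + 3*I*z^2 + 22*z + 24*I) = (z + 4*I)/(z^2 - 3*I*z + 4)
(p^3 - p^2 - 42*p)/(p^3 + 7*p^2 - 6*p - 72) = p*(p - 7)/(p^2 + p - 12)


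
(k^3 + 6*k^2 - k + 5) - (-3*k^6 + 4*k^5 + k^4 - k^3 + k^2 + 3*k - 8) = 3*k^6 - 4*k^5 - k^4 + 2*k^3 + 5*k^2 - 4*k + 13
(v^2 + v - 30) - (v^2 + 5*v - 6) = -4*v - 24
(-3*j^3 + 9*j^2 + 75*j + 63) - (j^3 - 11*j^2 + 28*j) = -4*j^3 + 20*j^2 + 47*j + 63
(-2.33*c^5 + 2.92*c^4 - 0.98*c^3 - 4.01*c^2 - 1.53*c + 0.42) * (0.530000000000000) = -1.2349*c^5 + 1.5476*c^4 - 0.5194*c^3 - 2.1253*c^2 - 0.8109*c + 0.2226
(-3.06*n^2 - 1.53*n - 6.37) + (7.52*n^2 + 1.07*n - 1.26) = 4.46*n^2 - 0.46*n - 7.63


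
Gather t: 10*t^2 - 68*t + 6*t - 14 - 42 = 10*t^2 - 62*t - 56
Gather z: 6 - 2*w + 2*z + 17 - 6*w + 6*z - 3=-8*w + 8*z + 20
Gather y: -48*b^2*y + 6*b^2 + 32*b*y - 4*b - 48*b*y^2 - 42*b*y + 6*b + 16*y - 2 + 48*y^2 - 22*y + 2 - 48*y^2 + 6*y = 6*b^2 - 48*b*y^2 + 2*b + y*(-48*b^2 - 10*b)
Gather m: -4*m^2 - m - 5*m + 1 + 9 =-4*m^2 - 6*m + 10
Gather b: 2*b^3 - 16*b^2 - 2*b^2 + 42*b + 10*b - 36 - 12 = 2*b^3 - 18*b^2 + 52*b - 48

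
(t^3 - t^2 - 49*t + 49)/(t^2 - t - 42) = (t^2 + 6*t - 7)/(t + 6)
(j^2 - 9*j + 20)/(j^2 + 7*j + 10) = (j^2 - 9*j + 20)/(j^2 + 7*j + 10)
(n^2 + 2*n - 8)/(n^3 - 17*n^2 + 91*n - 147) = (n^2 + 2*n - 8)/(n^3 - 17*n^2 + 91*n - 147)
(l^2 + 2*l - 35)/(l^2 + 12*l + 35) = (l - 5)/(l + 5)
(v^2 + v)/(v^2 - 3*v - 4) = v/(v - 4)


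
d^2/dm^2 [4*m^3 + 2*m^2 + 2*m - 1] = 24*m + 4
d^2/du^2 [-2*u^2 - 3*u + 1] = -4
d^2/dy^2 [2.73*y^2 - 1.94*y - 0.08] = 5.46000000000000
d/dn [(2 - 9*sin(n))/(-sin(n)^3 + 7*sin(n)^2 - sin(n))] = (-18*sin(n)^3 + 69*sin(n)^2 - 28*sin(n) + 2)*cos(n)/((sin(n)^2 - 7*sin(n) + 1)^2*sin(n)^2)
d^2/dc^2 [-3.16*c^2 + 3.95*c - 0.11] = -6.32000000000000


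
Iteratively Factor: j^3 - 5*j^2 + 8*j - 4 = (j - 2)*(j^2 - 3*j + 2) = (j - 2)^2*(j - 1)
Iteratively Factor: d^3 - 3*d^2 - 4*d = (d + 1)*(d^2 - 4*d) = d*(d + 1)*(d - 4)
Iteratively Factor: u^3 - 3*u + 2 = (u - 1)*(u^2 + u - 2) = (u - 1)*(u + 2)*(u - 1)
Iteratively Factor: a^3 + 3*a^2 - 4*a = (a - 1)*(a^2 + 4*a) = a*(a - 1)*(a + 4)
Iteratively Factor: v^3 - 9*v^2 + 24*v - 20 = (v - 2)*(v^2 - 7*v + 10) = (v - 2)^2*(v - 5)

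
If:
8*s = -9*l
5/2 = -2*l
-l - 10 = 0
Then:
No Solution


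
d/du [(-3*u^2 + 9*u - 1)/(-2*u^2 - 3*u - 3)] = (27*u^2 + 14*u - 30)/(4*u^4 + 12*u^3 + 21*u^2 + 18*u + 9)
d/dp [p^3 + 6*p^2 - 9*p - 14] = 3*p^2 + 12*p - 9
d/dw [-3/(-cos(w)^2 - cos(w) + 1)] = 3*(2*cos(w) + 1)*sin(w)/(-sin(w)^2 + cos(w))^2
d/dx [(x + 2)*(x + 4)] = 2*x + 6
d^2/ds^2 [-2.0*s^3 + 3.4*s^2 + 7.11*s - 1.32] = 6.8 - 12.0*s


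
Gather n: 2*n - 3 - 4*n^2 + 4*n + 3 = -4*n^2 + 6*n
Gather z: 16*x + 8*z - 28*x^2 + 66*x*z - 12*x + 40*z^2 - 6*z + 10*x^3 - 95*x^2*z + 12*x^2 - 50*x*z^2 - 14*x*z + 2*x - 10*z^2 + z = 10*x^3 - 16*x^2 + 6*x + z^2*(30 - 50*x) + z*(-95*x^2 + 52*x + 3)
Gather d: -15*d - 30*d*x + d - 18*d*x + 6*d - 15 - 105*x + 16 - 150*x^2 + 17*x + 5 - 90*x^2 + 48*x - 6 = d*(-48*x - 8) - 240*x^2 - 40*x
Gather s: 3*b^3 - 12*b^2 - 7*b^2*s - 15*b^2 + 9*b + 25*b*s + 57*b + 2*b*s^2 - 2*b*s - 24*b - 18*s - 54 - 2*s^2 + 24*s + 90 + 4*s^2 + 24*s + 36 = 3*b^3 - 27*b^2 + 42*b + s^2*(2*b + 2) + s*(-7*b^2 + 23*b + 30) + 72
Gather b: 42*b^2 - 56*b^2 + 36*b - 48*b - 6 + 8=-14*b^2 - 12*b + 2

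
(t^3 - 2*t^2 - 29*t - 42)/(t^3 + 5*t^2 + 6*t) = (t - 7)/t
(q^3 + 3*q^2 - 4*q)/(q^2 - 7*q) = (q^2 + 3*q - 4)/(q - 7)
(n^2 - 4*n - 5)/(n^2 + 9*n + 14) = (n^2 - 4*n - 5)/(n^2 + 9*n + 14)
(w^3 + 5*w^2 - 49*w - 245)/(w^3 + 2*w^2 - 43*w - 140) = (w + 7)/(w + 4)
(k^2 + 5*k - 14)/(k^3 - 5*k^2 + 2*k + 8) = (k + 7)/(k^2 - 3*k - 4)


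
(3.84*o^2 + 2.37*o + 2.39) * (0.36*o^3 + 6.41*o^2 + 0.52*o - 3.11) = 1.3824*o^5 + 25.4676*o^4 + 18.0489*o^3 + 4.6099*o^2 - 6.1279*o - 7.4329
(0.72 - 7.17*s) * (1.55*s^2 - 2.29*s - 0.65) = -11.1135*s^3 + 17.5353*s^2 + 3.0117*s - 0.468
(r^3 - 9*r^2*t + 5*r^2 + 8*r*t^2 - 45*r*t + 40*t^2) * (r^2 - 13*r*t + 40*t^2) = r^5 - 22*r^4*t + 5*r^4 + 165*r^3*t^2 - 110*r^3*t - 464*r^2*t^3 + 825*r^2*t^2 + 320*r*t^4 - 2320*r*t^3 + 1600*t^4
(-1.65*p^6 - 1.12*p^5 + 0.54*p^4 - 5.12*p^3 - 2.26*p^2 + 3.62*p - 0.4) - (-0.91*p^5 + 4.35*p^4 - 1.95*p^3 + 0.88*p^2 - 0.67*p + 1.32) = -1.65*p^6 - 0.21*p^5 - 3.81*p^4 - 3.17*p^3 - 3.14*p^2 + 4.29*p - 1.72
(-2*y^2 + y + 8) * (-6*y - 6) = 12*y^3 + 6*y^2 - 54*y - 48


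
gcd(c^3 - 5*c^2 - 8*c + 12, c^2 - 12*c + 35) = 1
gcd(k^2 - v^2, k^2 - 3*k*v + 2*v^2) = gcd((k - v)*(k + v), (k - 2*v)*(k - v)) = -k + v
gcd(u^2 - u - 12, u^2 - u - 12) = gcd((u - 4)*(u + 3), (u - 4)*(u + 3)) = u^2 - u - 12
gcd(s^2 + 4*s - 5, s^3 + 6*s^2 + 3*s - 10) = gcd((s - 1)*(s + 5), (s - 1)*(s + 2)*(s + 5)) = s^2 + 4*s - 5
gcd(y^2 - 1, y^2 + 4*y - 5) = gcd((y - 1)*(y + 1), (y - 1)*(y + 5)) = y - 1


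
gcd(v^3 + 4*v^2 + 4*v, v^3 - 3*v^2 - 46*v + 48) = 1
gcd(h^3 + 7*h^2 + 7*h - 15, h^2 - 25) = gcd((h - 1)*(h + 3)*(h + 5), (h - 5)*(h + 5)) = h + 5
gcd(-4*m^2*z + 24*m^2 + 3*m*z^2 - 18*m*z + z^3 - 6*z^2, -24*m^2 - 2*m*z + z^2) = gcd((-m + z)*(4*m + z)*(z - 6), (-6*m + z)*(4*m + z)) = 4*m + z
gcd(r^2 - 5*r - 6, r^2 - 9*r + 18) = r - 6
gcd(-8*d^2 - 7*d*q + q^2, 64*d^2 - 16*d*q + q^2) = -8*d + q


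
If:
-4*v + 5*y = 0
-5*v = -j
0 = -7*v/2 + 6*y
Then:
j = 0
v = 0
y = 0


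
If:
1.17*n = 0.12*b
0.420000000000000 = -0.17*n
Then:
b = -24.09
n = -2.47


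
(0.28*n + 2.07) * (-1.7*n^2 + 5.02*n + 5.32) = -0.476*n^3 - 2.1134*n^2 + 11.881*n + 11.0124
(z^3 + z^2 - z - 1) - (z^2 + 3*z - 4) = z^3 - 4*z + 3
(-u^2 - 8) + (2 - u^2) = -2*u^2 - 6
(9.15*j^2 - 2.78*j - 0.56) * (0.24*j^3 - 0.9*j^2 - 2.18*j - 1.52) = 2.196*j^5 - 8.9022*j^4 - 17.5794*j^3 - 7.3436*j^2 + 5.4464*j + 0.8512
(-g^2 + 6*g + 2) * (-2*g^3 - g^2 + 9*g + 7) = 2*g^5 - 11*g^4 - 19*g^3 + 45*g^2 + 60*g + 14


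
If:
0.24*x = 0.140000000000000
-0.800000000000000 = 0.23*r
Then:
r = -3.48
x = 0.58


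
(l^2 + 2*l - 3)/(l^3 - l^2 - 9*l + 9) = 1/(l - 3)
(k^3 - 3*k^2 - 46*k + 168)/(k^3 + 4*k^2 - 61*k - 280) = (k^2 - 10*k + 24)/(k^2 - 3*k - 40)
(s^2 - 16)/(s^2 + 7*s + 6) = (s^2 - 16)/(s^2 + 7*s + 6)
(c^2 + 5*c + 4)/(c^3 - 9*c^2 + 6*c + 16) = (c + 4)/(c^2 - 10*c + 16)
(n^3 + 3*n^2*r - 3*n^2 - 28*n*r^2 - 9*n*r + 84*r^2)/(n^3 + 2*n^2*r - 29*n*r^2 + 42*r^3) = (n^2 - 4*n*r - 3*n + 12*r)/(n^2 - 5*n*r + 6*r^2)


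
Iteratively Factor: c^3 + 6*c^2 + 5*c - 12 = (c - 1)*(c^2 + 7*c + 12) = (c - 1)*(c + 3)*(c + 4)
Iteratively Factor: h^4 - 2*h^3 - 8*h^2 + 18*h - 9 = (h + 3)*(h^3 - 5*h^2 + 7*h - 3) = (h - 3)*(h + 3)*(h^2 - 2*h + 1) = (h - 3)*(h - 1)*(h + 3)*(h - 1)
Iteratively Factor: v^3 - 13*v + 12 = (v - 1)*(v^2 + v - 12) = (v - 3)*(v - 1)*(v + 4)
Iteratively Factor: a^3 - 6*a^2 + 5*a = (a - 5)*(a^2 - a) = (a - 5)*(a - 1)*(a)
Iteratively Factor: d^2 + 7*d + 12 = (d + 4)*(d + 3)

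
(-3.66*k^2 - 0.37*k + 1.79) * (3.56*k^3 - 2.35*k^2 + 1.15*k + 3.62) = -13.0296*k^5 + 7.2838*k^4 + 3.0329*k^3 - 17.8812*k^2 + 0.7191*k + 6.4798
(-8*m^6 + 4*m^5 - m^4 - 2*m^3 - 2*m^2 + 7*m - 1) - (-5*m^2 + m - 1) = -8*m^6 + 4*m^5 - m^4 - 2*m^3 + 3*m^2 + 6*m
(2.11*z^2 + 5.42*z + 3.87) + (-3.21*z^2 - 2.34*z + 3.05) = -1.1*z^2 + 3.08*z + 6.92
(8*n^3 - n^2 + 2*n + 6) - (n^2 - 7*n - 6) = 8*n^3 - 2*n^2 + 9*n + 12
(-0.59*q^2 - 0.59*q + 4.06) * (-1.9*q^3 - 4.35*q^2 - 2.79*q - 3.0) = 1.121*q^5 + 3.6875*q^4 - 3.5014*q^3 - 14.2449*q^2 - 9.5574*q - 12.18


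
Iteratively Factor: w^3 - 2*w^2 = (w)*(w^2 - 2*w) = w*(w - 2)*(w)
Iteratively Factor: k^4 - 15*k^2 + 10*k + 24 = (k + 1)*(k^3 - k^2 - 14*k + 24) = (k - 3)*(k + 1)*(k^2 + 2*k - 8) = (k - 3)*(k + 1)*(k + 4)*(k - 2)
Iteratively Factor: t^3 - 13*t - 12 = (t - 4)*(t^2 + 4*t + 3) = (t - 4)*(t + 1)*(t + 3)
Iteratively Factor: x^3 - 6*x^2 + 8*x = (x - 4)*(x^2 - 2*x) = (x - 4)*(x - 2)*(x)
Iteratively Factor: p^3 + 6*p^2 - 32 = (p - 2)*(p^2 + 8*p + 16) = (p - 2)*(p + 4)*(p + 4)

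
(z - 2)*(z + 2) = z^2 - 4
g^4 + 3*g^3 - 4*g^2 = g^2*(g - 1)*(g + 4)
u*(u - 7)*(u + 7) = u^3 - 49*u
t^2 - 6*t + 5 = (t - 5)*(t - 1)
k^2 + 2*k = k*(k + 2)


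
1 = 1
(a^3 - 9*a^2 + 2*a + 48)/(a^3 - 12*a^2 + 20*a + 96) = (a - 3)/(a - 6)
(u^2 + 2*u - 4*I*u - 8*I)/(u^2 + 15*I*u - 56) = (u^2 + u*(2 - 4*I) - 8*I)/(u^2 + 15*I*u - 56)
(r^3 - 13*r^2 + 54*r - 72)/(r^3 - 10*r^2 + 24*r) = (r - 3)/r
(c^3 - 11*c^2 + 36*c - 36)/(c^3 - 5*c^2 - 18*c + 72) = (c - 2)/(c + 4)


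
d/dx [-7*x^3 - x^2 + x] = -21*x^2 - 2*x + 1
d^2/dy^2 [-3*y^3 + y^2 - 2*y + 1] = 2 - 18*y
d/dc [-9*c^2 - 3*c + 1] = -18*c - 3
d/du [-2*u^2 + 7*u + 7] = 7 - 4*u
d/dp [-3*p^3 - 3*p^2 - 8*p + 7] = -9*p^2 - 6*p - 8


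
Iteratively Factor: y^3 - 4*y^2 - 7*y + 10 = (y - 5)*(y^2 + y - 2) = (y - 5)*(y + 2)*(y - 1)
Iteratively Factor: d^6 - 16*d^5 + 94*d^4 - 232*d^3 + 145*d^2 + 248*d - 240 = (d - 4)*(d^5 - 12*d^4 + 46*d^3 - 48*d^2 - 47*d + 60) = (d - 4)*(d - 1)*(d^4 - 11*d^3 + 35*d^2 - 13*d - 60) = (d - 4)*(d - 1)*(d + 1)*(d^3 - 12*d^2 + 47*d - 60) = (d - 5)*(d - 4)*(d - 1)*(d + 1)*(d^2 - 7*d + 12) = (d - 5)*(d - 4)^2*(d - 1)*(d + 1)*(d - 3)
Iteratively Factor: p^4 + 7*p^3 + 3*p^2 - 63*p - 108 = (p + 3)*(p^3 + 4*p^2 - 9*p - 36) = (p + 3)*(p + 4)*(p^2 - 9) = (p - 3)*(p + 3)*(p + 4)*(p + 3)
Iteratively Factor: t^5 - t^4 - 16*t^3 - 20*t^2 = (t)*(t^4 - t^3 - 16*t^2 - 20*t) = t*(t - 5)*(t^3 + 4*t^2 + 4*t) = t*(t - 5)*(t + 2)*(t^2 + 2*t) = t*(t - 5)*(t + 2)^2*(t)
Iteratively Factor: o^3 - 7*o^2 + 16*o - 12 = (o - 2)*(o^2 - 5*o + 6) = (o - 3)*(o - 2)*(o - 2)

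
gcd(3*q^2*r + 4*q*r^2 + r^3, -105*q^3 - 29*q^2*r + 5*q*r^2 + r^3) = 3*q + r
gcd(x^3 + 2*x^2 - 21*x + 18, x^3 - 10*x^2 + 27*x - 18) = x^2 - 4*x + 3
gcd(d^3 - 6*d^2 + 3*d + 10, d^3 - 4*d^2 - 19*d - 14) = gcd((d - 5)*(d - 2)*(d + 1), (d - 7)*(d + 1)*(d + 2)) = d + 1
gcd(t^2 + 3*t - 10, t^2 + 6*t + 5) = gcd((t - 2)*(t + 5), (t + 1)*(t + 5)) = t + 5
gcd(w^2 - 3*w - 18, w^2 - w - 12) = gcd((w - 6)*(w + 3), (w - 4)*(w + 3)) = w + 3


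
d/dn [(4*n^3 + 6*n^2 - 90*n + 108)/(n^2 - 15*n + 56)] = 4*(n^4 - 30*n^3 + 168*n^2 + 114*n - 855)/(n^4 - 30*n^3 + 337*n^2 - 1680*n + 3136)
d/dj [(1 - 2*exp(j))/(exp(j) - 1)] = 1/(4*sinh(j/2)^2)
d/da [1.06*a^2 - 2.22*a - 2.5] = 2.12*a - 2.22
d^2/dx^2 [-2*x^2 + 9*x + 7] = -4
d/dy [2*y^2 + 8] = 4*y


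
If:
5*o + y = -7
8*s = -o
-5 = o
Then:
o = -5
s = 5/8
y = 18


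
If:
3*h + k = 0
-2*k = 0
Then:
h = 0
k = 0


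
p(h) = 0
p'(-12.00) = 0.00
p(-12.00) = 0.00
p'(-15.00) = 0.00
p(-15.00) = 0.00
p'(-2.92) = 0.00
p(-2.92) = 0.00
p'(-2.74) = 0.00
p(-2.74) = 0.00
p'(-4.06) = 0.00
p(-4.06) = 0.00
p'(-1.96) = 0.00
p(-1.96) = 0.00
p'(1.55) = 0.00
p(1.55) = 0.00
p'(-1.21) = 0.00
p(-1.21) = 0.00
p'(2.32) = 0.00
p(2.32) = 0.00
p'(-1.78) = 0.00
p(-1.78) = 0.00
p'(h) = 0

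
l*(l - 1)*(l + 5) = l^3 + 4*l^2 - 5*l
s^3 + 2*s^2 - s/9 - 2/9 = (s - 1/3)*(s + 1/3)*(s + 2)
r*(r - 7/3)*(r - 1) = r^3 - 10*r^2/3 + 7*r/3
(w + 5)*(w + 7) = w^2 + 12*w + 35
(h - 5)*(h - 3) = h^2 - 8*h + 15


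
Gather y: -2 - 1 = -3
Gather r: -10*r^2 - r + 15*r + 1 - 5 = -10*r^2 + 14*r - 4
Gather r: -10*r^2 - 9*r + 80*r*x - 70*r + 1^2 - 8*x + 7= -10*r^2 + r*(80*x - 79) - 8*x + 8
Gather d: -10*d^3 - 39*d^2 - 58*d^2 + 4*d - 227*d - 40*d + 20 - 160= -10*d^3 - 97*d^2 - 263*d - 140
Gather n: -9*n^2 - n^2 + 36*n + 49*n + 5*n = -10*n^2 + 90*n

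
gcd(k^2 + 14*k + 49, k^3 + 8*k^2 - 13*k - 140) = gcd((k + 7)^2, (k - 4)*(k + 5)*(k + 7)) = k + 7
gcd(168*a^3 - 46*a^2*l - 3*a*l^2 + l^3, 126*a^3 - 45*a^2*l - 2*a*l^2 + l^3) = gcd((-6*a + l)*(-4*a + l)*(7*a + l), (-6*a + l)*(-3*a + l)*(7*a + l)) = 42*a^2 - a*l - l^2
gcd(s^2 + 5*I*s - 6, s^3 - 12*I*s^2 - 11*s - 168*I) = s + 3*I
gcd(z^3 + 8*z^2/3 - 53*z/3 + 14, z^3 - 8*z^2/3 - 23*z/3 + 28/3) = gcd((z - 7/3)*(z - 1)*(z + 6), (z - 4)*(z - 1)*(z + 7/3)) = z - 1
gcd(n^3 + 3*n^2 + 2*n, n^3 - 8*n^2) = n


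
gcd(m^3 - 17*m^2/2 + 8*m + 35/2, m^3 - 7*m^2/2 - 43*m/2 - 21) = m - 7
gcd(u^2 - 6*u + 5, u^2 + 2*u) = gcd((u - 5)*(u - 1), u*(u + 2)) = 1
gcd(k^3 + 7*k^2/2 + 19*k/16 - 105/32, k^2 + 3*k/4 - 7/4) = k + 7/4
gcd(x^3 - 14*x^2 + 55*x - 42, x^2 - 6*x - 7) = x - 7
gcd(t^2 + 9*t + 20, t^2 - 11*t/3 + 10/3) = 1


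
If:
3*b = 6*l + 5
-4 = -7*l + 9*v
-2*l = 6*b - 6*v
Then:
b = -22/21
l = -19/14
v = -3/2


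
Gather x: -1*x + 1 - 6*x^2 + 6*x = -6*x^2 + 5*x + 1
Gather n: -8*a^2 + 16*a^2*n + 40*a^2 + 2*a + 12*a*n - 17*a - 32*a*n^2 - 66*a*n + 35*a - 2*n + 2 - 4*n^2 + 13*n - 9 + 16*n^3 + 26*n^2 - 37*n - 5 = 32*a^2 + 20*a + 16*n^3 + n^2*(22 - 32*a) + n*(16*a^2 - 54*a - 26) - 12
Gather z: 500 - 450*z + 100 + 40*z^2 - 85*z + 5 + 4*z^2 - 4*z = 44*z^2 - 539*z + 605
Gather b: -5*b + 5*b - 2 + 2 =0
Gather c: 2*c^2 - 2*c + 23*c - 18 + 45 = 2*c^2 + 21*c + 27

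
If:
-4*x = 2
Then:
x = -1/2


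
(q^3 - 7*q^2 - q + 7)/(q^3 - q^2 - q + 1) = (q - 7)/(q - 1)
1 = 1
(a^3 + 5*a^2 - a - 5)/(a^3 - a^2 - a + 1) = (a + 5)/(a - 1)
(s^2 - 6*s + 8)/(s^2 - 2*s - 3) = (-s^2 + 6*s - 8)/(-s^2 + 2*s + 3)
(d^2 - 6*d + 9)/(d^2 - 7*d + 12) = (d - 3)/(d - 4)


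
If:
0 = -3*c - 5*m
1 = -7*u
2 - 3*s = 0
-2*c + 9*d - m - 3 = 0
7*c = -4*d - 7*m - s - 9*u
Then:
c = -225/1078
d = 139/462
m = 135/1078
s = 2/3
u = -1/7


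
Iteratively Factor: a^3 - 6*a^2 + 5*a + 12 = (a - 3)*(a^2 - 3*a - 4) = (a - 3)*(a + 1)*(a - 4)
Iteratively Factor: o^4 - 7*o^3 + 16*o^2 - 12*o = (o - 2)*(o^3 - 5*o^2 + 6*o) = (o - 2)^2*(o^2 - 3*o) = (o - 3)*(o - 2)^2*(o)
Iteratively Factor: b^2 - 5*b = (b - 5)*(b)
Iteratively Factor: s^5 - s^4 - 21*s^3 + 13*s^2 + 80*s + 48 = (s - 4)*(s^4 + 3*s^3 - 9*s^2 - 23*s - 12) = (s - 4)*(s - 3)*(s^3 + 6*s^2 + 9*s + 4) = (s - 4)*(s - 3)*(s + 4)*(s^2 + 2*s + 1) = (s - 4)*(s - 3)*(s + 1)*(s + 4)*(s + 1)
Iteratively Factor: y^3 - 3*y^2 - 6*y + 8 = (y - 1)*(y^2 - 2*y - 8) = (y - 1)*(y + 2)*(y - 4)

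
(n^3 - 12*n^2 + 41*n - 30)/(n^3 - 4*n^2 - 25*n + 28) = (n^2 - 11*n + 30)/(n^2 - 3*n - 28)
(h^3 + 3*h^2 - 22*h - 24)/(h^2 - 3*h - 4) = h + 6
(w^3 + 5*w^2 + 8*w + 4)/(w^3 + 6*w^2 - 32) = (w^3 + 5*w^2 + 8*w + 4)/(w^3 + 6*w^2 - 32)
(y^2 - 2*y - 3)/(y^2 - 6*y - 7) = (y - 3)/(y - 7)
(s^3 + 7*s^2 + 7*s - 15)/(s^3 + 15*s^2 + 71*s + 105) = (s - 1)/(s + 7)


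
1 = 1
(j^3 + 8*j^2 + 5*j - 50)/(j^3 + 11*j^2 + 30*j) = (j^2 + 3*j - 10)/(j*(j + 6))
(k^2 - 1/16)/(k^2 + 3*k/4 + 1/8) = (4*k - 1)/(2*(2*k + 1))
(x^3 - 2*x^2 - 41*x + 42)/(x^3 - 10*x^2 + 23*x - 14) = (x + 6)/(x - 2)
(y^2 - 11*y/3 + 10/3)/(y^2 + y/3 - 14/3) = (3*y - 5)/(3*y + 7)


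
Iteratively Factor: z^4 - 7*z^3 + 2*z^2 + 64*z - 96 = (z - 2)*(z^3 - 5*z^2 - 8*z + 48) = (z - 2)*(z + 3)*(z^2 - 8*z + 16) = (z - 4)*(z - 2)*(z + 3)*(z - 4)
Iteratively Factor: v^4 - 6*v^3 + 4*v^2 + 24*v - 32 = (v - 2)*(v^3 - 4*v^2 - 4*v + 16) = (v - 2)*(v + 2)*(v^2 - 6*v + 8) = (v - 4)*(v - 2)*(v + 2)*(v - 2)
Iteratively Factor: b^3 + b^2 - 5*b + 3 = (b + 3)*(b^2 - 2*b + 1) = (b - 1)*(b + 3)*(b - 1)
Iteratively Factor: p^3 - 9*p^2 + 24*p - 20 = (p - 5)*(p^2 - 4*p + 4) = (p - 5)*(p - 2)*(p - 2)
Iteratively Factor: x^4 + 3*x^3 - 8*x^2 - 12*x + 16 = (x + 2)*(x^3 + x^2 - 10*x + 8) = (x - 2)*(x + 2)*(x^2 + 3*x - 4) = (x - 2)*(x + 2)*(x + 4)*(x - 1)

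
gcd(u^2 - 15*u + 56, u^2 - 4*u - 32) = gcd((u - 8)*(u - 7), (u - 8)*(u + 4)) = u - 8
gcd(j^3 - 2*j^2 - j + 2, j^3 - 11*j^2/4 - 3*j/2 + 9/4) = j + 1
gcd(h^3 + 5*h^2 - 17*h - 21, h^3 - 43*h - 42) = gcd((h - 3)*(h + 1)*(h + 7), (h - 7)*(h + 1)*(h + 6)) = h + 1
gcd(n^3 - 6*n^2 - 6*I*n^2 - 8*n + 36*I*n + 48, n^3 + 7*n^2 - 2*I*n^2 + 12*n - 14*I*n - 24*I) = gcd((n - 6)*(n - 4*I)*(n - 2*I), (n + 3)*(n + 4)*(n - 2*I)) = n - 2*I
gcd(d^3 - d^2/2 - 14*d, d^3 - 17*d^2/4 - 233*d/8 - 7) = d + 7/2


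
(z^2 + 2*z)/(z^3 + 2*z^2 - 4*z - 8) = z/(z^2 - 4)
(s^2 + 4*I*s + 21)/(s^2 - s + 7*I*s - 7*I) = (s - 3*I)/(s - 1)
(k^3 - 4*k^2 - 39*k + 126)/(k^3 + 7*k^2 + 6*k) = (k^2 - 10*k + 21)/(k*(k + 1))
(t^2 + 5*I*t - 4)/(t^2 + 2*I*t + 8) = (t + I)/(t - 2*I)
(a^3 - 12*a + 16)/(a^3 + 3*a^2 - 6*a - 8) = (a - 2)/(a + 1)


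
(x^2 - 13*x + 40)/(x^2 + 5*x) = (x^2 - 13*x + 40)/(x*(x + 5))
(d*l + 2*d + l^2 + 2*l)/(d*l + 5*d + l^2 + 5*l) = (l + 2)/(l + 5)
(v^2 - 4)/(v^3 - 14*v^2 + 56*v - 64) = (v + 2)/(v^2 - 12*v + 32)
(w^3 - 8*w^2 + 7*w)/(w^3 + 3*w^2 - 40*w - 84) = w*(w^2 - 8*w + 7)/(w^3 + 3*w^2 - 40*w - 84)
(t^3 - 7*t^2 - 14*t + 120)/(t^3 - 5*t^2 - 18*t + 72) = (t - 5)/(t - 3)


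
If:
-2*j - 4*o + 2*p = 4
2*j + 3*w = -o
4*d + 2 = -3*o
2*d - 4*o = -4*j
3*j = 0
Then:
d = -4/11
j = 0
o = -2/11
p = 18/11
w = 2/33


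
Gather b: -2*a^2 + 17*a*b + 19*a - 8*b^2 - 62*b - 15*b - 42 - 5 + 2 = -2*a^2 + 19*a - 8*b^2 + b*(17*a - 77) - 45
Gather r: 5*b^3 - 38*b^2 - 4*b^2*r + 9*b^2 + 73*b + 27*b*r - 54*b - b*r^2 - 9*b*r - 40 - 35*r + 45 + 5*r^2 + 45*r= 5*b^3 - 29*b^2 + 19*b + r^2*(5 - b) + r*(-4*b^2 + 18*b + 10) + 5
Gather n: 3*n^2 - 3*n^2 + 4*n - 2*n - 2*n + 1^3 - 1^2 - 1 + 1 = 0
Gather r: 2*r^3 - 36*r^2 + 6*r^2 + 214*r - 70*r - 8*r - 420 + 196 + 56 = 2*r^3 - 30*r^2 + 136*r - 168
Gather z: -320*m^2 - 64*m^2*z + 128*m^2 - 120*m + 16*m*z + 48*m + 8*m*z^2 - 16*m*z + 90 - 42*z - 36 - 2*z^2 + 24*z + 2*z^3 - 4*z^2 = -192*m^2 - 72*m + 2*z^3 + z^2*(8*m - 6) + z*(-64*m^2 - 18) + 54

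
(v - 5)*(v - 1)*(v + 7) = v^3 + v^2 - 37*v + 35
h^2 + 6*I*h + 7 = (h - I)*(h + 7*I)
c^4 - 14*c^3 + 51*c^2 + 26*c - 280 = (c - 7)*(c - 5)*(c - 4)*(c + 2)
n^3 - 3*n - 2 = (n - 2)*(n + 1)^2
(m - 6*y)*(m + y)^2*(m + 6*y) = m^4 + 2*m^3*y - 35*m^2*y^2 - 72*m*y^3 - 36*y^4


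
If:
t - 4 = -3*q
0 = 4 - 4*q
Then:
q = 1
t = 1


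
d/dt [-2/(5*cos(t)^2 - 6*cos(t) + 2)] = 4*(3 - 5*cos(t))*sin(t)/(5*cos(t)^2 - 6*cos(t) + 2)^2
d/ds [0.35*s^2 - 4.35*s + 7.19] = 0.7*s - 4.35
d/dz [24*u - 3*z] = -3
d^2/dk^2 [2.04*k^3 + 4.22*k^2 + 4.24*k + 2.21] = 12.24*k + 8.44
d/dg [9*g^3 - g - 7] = 27*g^2 - 1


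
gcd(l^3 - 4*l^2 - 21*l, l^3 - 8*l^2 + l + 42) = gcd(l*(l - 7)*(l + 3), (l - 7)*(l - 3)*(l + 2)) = l - 7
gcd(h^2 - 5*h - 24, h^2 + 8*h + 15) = h + 3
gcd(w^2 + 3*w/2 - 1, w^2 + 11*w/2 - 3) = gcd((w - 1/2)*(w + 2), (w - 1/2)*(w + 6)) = w - 1/2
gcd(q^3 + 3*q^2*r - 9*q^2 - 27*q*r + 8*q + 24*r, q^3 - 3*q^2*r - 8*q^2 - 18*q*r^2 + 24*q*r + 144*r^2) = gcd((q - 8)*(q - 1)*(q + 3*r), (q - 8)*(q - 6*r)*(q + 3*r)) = q^2 + 3*q*r - 8*q - 24*r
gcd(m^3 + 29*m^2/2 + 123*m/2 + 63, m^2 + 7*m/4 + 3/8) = m + 3/2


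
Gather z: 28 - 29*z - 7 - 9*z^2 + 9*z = -9*z^2 - 20*z + 21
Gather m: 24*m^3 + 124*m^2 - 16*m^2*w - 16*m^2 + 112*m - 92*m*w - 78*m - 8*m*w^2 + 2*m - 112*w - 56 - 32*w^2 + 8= 24*m^3 + m^2*(108 - 16*w) + m*(-8*w^2 - 92*w + 36) - 32*w^2 - 112*w - 48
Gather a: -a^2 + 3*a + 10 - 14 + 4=-a^2 + 3*a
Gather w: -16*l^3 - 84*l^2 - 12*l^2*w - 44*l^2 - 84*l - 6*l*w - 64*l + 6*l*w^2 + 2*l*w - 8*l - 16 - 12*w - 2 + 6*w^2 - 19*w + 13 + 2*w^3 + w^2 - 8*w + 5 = -16*l^3 - 128*l^2 - 156*l + 2*w^3 + w^2*(6*l + 7) + w*(-12*l^2 - 4*l - 39)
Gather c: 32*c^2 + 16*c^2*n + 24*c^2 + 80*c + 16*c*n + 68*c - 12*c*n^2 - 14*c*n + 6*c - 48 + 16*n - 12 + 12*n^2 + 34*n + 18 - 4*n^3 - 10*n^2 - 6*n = c^2*(16*n + 56) + c*(-12*n^2 + 2*n + 154) - 4*n^3 + 2*n^2 + 44*n - 42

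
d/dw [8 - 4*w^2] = -8*w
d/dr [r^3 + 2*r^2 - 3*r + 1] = 3*r^2 + 4*r - 3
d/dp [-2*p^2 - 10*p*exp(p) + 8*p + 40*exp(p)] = -10*p*exp(p) - 4*p + 30*exp(p) + 8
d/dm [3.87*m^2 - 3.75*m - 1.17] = 7.74*m - 3.75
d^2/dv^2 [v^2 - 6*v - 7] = 2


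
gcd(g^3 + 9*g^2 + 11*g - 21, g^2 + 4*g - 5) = g - 1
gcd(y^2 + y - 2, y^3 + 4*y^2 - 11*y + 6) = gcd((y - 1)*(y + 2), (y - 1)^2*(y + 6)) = y - 1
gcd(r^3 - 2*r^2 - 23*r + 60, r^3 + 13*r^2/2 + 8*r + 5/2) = r + 5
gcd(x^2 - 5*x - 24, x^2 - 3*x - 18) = x + 3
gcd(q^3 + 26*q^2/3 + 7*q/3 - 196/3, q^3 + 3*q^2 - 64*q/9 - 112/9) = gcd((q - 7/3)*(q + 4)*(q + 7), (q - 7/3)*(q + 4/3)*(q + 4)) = q^2 + 5*q/3 - 28/3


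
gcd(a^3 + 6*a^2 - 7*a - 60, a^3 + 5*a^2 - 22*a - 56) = 1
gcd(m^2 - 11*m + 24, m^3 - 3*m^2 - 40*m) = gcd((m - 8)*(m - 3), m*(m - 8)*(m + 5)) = m - 8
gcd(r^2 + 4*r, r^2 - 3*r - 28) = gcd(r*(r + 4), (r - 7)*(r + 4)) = r + 4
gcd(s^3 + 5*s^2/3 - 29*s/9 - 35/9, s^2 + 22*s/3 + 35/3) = s + 7/3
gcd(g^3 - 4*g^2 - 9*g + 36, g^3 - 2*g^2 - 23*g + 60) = g^2 - 7*g + 12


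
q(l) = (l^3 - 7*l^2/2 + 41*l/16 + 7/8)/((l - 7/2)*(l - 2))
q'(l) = (3*l^2 - 7*l + 41/16)/((l - 7/2)*(l - 2)) - (l^3 - 7*l^2/2 + 41*l/16 + 7/8)/((l - 7/2)*(l - 2)^2) - (l^3 - 7*l^2/2 + 41*l/16 + 7/8)/((l - 7/2)^2*(l - 2))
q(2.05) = -0.48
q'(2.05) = -2.12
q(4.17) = 15.96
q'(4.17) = -13.62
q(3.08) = -10.54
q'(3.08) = -36.20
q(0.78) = 0.37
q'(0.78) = 0.11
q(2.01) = -0.39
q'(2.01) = -1.96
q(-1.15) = -0.56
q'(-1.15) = 0.70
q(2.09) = -0.56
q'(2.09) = -2.30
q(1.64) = 0.11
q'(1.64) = -0.90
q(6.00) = 10.62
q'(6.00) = -0.05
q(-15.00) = -13.35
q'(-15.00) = 0.98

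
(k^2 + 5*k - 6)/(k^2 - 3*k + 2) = (k + 6)/(k - 2)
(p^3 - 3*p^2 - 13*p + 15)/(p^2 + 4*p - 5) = (p^2 - 2*p - 15)/(p + 5)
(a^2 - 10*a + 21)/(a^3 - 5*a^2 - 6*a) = (-a^2 + 10*a - 21)/(a*(-a^2 + 5*a + 6))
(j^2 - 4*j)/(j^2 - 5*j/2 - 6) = 2*j/(2*j + 3)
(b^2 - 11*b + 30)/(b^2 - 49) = (b^2 - 11*b + 30)/(b^2 - 49)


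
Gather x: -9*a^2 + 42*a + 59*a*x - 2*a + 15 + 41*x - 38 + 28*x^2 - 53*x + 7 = -9*a^2 + 40*a + 28*x^2 + x*(59*a - 12) - 16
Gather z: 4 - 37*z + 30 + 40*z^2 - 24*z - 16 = 40*z^2 - 61*z + 18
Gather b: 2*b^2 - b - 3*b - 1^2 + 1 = 2*b^2 - 4*b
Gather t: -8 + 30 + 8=30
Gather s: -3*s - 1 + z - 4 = -3*s + z - 5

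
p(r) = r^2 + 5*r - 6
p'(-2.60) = -0.20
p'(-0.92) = 3.16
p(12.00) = 198.00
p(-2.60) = -12.24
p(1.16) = 1.15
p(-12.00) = 78.00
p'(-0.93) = 3.14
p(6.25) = 64.31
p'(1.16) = 7.32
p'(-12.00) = -19.00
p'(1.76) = 8.52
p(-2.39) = -12.24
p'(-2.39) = 0.22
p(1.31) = 2.27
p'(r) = 2*r + 5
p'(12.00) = 29.00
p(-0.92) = -9.75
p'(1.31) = 7.62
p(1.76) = 5.90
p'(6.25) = 17.50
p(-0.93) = -9.79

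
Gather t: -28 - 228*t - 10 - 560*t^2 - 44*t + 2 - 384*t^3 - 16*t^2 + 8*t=-384*t^3 - 576*t^2 - 264*t - 36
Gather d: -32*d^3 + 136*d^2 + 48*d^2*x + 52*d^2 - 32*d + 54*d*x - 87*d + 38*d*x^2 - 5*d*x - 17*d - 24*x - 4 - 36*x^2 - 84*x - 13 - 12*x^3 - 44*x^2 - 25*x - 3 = -32*d^3 + d^2*(48*x + 188) + d*(38*x^2 + 49*x - 136) - 12*x^3 - 80*x^2 - 133*x - 20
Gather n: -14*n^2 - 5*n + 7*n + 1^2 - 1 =-14*n^2 + 2*n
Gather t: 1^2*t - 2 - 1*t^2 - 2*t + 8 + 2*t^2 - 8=t^2 - t - 2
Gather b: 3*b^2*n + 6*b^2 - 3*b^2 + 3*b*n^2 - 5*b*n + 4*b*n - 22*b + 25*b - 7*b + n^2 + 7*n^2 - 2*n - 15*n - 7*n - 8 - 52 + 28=b^2*(3*n + 3) + b*(3*n^2 - n - 4) + 8*n^2 - 24*n - 32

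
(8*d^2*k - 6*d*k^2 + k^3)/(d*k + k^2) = (8*d^2 - 6*d*k + k^2)/(d + k)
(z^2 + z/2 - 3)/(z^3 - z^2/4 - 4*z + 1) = 2*(2*z - 3)/(4*z^2 - 9*z + 2)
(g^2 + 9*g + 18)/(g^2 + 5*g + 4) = (g^2 + 9*g + 18)/(g^2 + 5*g + 4)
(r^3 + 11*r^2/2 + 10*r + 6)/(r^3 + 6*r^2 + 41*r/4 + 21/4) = 2*(r^2 + 4*r + 4)/(2*r^2 + 9*r + 7)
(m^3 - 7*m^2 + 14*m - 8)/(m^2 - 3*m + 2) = m - 4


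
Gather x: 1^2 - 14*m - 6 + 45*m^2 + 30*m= 45*m^2 + 16*m - 5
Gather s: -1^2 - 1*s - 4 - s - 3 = -2*s - 8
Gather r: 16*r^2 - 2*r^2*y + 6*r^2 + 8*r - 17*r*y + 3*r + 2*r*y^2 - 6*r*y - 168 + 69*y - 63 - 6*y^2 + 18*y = r^2*(22 - 2*y) + r*(2*y^2 - 23*y + 11) - 6*y^2 + 87*y - 231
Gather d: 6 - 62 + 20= -36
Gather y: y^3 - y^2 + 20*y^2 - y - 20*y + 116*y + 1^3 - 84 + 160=y^3 + 19*y^2 + 95*y + 77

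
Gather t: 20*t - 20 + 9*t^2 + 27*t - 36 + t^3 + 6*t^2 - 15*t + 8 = t^3 + 15*t^2 + 32*t - 48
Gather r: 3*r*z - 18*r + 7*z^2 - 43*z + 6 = r*(3*z - 18) + 7*z^2 - 43*z + 6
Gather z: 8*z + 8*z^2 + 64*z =8*z^2 + 72*z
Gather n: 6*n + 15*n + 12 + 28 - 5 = 21*n + 35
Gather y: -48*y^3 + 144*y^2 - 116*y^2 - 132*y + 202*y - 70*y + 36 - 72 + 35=-48*y^3 + 28*y^2 - 1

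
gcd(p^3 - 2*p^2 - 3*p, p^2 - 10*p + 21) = p - 3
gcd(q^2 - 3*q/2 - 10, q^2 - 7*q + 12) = q - 4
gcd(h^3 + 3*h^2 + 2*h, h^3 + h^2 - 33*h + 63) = 1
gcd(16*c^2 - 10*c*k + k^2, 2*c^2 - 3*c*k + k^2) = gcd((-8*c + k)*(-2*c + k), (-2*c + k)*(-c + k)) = 2*c - k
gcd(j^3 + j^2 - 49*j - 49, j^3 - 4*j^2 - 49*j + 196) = j^2 - 49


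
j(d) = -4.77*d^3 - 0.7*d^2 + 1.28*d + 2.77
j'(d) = -14.31*d^2 - 1.4*d + 1.28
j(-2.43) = 63.97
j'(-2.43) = -79.82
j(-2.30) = 54.16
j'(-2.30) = -71.20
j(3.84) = -272.73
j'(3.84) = -215.11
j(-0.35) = 2.44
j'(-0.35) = 0.02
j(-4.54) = 428.89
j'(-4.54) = -287.32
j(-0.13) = 2.60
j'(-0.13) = 1.22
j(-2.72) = 90.10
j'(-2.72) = -100.78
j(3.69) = -241.70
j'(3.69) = -198.73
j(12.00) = -8325.23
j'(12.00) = -2076.16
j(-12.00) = 8129.17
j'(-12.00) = -2042.56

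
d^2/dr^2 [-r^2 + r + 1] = -2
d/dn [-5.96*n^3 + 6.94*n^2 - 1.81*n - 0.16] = -17.88*n^2 + 13.88*n - 1.81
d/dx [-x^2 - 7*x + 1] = -2*x - 7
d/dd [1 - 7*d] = -7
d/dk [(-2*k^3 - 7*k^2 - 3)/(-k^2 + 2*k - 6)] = 2*(k^4 - 4*k^3 + 11*k^2 + 39*k + 3)/(k^4 - 4*k^3 + 16*k^2 - 24*k + 36)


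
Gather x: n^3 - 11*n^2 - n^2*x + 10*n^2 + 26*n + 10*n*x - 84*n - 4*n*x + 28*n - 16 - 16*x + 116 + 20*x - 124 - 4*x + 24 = n^3 - n^2 - 30*n + x*(-n^2 + 6*n)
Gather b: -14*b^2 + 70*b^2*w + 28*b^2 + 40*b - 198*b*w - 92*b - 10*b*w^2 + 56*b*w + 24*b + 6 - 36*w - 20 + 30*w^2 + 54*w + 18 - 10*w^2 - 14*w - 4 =b^2*(70*w + 14) + b*(-10*w^2 - 142*w - 28) + 20*w^2 + 4*w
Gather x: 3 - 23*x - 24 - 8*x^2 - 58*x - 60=-8*x^2 - 81*x - 81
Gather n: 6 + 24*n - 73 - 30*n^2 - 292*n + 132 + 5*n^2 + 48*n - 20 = -25*n^2 - 220*n + 45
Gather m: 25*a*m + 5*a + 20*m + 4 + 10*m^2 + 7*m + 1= 5*a + 10*m^2 + m*(25*a + 27) + 5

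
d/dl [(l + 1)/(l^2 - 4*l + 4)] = (-l - 4)/(l^3 - 6*l^2 + 12*l - 8)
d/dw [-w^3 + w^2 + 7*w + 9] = -3*w^2 + 2*w + 7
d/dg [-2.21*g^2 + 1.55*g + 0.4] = 1.55 - 4.42*g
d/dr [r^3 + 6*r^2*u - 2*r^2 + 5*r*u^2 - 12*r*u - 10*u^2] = 3*r^2 + 12*r*u - 4*r + 5*u^2 - 12*u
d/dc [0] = 0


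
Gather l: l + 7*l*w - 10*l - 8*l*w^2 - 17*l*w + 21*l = l*(-8*w^2 - 10*w + 12)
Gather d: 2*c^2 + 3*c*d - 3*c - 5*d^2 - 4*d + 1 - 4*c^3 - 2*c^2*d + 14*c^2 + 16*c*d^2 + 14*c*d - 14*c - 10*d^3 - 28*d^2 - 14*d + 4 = -4*c^3 + 16*c^2 - 17*c - 10*d^3 + d^2*(16*c - 33) + d*(-2*c^2 + 17*c - 18) + 5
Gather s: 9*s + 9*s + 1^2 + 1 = 18*s + 2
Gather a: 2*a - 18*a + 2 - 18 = -16*a - 16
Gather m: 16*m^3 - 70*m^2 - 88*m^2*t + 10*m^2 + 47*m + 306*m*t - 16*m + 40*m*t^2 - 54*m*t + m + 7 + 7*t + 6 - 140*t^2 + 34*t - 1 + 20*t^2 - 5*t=16*m^3 + m^2*(-88*t - 60) + m*(40*t^2 + 252*t + 32) - 120*t^2 + 36*t + 12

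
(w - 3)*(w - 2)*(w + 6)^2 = w^4 + 7*w^3 - 18*w^2 - 108*w + 216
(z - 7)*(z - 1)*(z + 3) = z^3 - 5*z^2 - 17*z + 21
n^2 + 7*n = n*(n + 7)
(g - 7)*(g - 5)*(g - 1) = g^3 - 13*g^2 + 47*g - 35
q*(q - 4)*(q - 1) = q^3 - 5*q^2 + 4*q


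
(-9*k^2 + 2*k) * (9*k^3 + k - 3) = -81*k^5 + 18*k^4 - 9*k^3 + 29*k^2 - 6*k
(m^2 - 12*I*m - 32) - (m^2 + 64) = -12*I*m - 96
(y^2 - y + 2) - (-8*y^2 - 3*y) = 9*y^2 + 2*y + 2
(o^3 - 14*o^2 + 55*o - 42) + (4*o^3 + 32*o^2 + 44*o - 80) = 5*o^3 + 18*o^2 + 99*o - 122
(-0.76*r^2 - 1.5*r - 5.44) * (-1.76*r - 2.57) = 1.3376*r^3 + 4.5932*r^2 + 13.4294*r + 13.9808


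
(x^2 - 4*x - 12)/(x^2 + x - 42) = (x + 2)/(x + 7)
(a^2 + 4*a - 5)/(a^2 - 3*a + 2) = (a + 5)/(a - 2)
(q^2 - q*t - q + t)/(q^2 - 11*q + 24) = (q^2 - q*t - q + t)/(q^2 - 11*q + 24)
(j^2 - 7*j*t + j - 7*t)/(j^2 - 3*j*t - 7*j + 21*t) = (j^2 - 7*j*t + j - 7*t)/(j^2 - 3*j*t - 7*j + 21*t)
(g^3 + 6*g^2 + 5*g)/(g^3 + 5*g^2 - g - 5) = g/(g - 1)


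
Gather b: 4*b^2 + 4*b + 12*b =4*b^2 + 16*b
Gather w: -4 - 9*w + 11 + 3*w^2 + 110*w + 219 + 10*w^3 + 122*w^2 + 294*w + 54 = 10*w^3 + 125*w^2 + 395*w + 280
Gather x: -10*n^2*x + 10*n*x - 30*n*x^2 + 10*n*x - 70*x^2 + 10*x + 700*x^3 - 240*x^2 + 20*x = 700*x^3 + x^2*(-30*n - 310) + x*(-10*n^2 + 20*n + 30)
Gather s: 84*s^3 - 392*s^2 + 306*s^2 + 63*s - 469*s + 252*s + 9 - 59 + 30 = 84*s^3 - 86*s^2 - 154*s - 20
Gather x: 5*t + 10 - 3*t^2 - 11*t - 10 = -3*t^2 - 6*t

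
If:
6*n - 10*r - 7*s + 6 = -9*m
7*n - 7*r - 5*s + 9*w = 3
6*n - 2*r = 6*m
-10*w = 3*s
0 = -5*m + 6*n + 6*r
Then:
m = -576/601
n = -552/601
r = 72/601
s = -5610/4207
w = 1683/4207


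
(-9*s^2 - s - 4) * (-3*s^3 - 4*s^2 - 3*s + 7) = 27*s^5 + 39*s^4 + 43*s^3 - 44*s^2 + 5*s - 28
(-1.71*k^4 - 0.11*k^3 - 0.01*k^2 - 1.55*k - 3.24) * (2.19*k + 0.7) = -3.7449*k^5 - 1.4379*k^4 - 0.0989*k^3 - 3.4015*k^2 - 8.1806*k - 2.268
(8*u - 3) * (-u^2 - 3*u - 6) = -8*u^3 - 21*u^2 - 39*u + 18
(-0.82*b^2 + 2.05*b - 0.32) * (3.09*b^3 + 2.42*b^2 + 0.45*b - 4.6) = -2.5338*b^5 + 4.3501*b^4 + 3.6032*b^3 + 3.9201*b^2 - 9.574*b + 1.472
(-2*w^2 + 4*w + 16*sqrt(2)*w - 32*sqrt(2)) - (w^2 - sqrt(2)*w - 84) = -3*w^2 + 4*w + 17*sqrt(2)*w - 32*sqrt(2) + 84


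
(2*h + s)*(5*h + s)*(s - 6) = 10*h^2*s - 60*h^2 + 7*h*s^2 - 42*h*s + s^3 - 6*s^2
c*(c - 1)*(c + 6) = c^3 + 5*c^2 - 6*c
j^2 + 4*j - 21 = (j - 3)*(j + 7)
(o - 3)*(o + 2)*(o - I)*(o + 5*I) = o^4 - o^3 + 4*I*o^3 - o^2 - 4*I*o^2 - 5*o - 24*I*o - 30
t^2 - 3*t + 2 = (t - 2)*(t - 1)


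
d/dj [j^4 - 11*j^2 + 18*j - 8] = 4*j^3 - 22*j + 18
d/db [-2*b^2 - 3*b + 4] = -4*b - 3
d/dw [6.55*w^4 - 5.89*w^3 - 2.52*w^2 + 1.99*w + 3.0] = 26.2*w^3 - 17.67*w^2 - 5.04*w + 1.99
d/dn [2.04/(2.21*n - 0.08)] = -4.5084/(2.21*n - 0.08)^2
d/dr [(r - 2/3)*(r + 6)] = 2*r + 16/3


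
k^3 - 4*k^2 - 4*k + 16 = (k - 4)*(k - 2)*(k + 2)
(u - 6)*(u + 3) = u^2 - 3*u - 18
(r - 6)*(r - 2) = r^2 - 8*r + 12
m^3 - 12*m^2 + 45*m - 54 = (m - 6)*(m - 3)^2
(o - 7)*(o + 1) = o^2 - 6*o - 7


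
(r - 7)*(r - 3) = r^2 - 10*r + 21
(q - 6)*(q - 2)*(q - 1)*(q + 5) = q^4 - 4*q^3 - 25*q^2 + 88*q - 60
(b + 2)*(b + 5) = b^2 + 7*b + 10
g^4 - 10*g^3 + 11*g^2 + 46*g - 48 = (g - 8)*(g - 3)*(g - 1)*(g + 2)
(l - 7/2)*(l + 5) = l^2 + 3*l/2 - 35/2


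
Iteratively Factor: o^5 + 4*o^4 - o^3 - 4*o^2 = (o + 1)*(o^4 + 3*o^3 - 4*o^2) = o*(o + 1)*(o^3 + 3*o^2 - 4*o) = o*(o + 1)*(o + 4)*(o^2 - o) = o*(o - 1)*(o + 1)*(o + 4)*(o)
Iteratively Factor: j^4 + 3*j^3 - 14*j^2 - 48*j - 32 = (j + 2)*(j^3 + j^2 - 16*j - 16) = (j + 2)*(j + 4)*(j^2 - 3*j - 4) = (j + 1)*(j + 2)*(j + 4)*(j - 4)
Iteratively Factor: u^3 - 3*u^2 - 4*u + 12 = (u - 2)*(u^2 - u - 6) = (u - 3)*(u - 2)*(u + 2)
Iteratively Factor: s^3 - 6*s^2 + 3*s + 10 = (s - 5)*(s^2 - s - 2) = (s - 5)*(s + 1)*(s - 2)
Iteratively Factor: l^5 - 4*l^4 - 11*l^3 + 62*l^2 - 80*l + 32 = (l - 2)*(l^4 - 2*l^3 - 15*l^2 + 32*l - 16) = (l - 4)*(l - 2)*(l^3 + 2*l^2 - 7*l + 4) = (l - 4)*(l - 2)*(l - 1)*(l^2 + 3*l - 4) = (l - 4)*(l - 2)*(l - 1)^2*(l + 4)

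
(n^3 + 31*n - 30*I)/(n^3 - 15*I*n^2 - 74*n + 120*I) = (n^2 + 5*I*n + 6)/(n^2 - 10*I*n - 24)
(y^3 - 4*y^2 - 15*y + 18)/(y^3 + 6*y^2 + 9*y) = (y^2 - 7*y + 6)/(y*(y + 3))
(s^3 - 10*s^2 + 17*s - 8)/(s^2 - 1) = (s^2 - 9*s + 8)/(s + 1)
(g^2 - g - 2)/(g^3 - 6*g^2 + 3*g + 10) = 1/(g - 5)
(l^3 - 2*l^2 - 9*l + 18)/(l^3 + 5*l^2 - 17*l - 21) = (l^2 + l - 6)/(l^2 + 8*l + 7)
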